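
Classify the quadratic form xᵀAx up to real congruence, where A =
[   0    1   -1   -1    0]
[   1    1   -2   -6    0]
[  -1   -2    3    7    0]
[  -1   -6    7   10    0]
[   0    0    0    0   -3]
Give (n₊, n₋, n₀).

Answer: (1, 3, 1)

Derivation:
step 0: pivot 1 → sign +
step 1: pivot -1 → sign −
step 2: pivot -1 → sign −
step 3: pivot -3 → sign −
step 4: row/col 4 already zero → sign 0
signature = (1, 3, 1)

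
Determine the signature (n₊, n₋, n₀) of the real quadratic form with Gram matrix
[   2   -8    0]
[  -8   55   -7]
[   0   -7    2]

Answer: (2, 1, 0)

Derivation:
step 0: pivot 2 → sign +
step 1: pivot 23 → sign +
step 2: pivot -3/23 → sign −
signature = (2, 1, 0)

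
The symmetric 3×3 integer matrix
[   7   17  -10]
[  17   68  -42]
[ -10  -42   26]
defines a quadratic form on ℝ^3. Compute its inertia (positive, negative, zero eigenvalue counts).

step 0: pivot 7 → sign +
step 1: pivot 187/7 → sign +
step 2: pivot -6/187 → sign −
signature = (2, 1, 0)

Answer: (2, 1, 0)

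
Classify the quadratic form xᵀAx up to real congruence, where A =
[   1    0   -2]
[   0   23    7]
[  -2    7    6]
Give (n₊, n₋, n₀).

Answer: (2, 1, 0)

Derivation:
step 0: pivot 1 → sign +
step 1: pivot 23 → sign +
step 2: pivot -3/23 → sign −
signature = (2, 1, 0)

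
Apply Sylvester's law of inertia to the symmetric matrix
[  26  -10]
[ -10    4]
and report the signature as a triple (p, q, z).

step 0: pivot 26 → sign +
step 1: pivot 2/13 → sign +
signature = (2, 0, 0)

Answer: (2, 0, 0)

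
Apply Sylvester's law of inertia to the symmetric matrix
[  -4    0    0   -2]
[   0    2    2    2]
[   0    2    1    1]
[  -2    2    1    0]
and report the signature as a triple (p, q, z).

Answer: (1, 2, 1)

Derivation:
step 0: pivot -4 → sign −
step 1: pivot 2 → sign +
step 2: pivot -1 → sign −
step 3: row/col 3 already zero → sign 0
signature = (1, 2, 1)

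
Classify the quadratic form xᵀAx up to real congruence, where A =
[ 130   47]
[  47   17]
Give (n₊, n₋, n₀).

step 0: pivot 130 → sign +
step 1: pivot 1/130 → sign +
signature = (2, 0, 0)

Answer: (2, 0, 0)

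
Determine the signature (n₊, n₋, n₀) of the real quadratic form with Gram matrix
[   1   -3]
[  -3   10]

Answer: (2, 0, 0)

Derivation:
step 0: pivot 1 → sign +
step 1: pivot 1 → sign +
signature = (2, 0, 0)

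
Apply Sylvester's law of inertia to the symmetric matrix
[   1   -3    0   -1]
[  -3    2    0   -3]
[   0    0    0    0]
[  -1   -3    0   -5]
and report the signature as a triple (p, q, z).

Answer: (1, 2, 1)

Derivation:
step 0: pivot 1 → sign +
step 1: pivot -7 → sign −
step 2: pivot -6/7 → sign −
step 3: row/col 3 already zero → sign 0
signature = (1, 2, 1)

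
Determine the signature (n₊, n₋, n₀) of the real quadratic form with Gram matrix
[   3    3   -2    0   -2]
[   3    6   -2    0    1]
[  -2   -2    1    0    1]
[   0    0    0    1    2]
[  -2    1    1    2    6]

step 0: pivot 3 → sign +
step 1: pivot 3 → sign +
step 2: pivot -1/3 → sign −
step 3: pivot 1 → sign +
step 4: pivot -2 → sign −
signature = (3, 2, 0)

Answer: (3, 2, 0)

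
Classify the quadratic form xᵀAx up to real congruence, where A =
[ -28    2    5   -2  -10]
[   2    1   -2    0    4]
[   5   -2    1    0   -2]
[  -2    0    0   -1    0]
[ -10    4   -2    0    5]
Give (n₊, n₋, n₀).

step 0: pivot -28 → sign −
step 1: pivot 8/7 → sign +
step 2: pivot -15/32 → sign −
step 3: pivot -1/5 → sign −
step 4: pivot 1 → sign +
signature = (2, 3, 0)

Answer: (2, 3, 0)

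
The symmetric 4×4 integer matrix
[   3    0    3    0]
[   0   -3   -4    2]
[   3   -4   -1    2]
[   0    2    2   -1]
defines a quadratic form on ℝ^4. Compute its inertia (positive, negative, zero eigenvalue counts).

Answer: (2, 1, 1)

Derivation:
step 0: pivot 3 → sign +
step 1: pivot -3 → sign −
step 2: pivot 4/3 → sign +
step 3: row/col 3 already zero → sign 0
signature = (2, 1, 1)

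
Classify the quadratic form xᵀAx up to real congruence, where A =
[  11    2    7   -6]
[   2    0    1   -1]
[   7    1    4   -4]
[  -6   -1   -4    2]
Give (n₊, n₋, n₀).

Answer: (1, 3, 0)

Derivation:
step 0: pivot 11 → sign +
step 1: pivot -4/11 → sign −
step 2: pivot -1/4 → sign −
step 3: pivot -1 → sign −
signature = (1, 3, 0)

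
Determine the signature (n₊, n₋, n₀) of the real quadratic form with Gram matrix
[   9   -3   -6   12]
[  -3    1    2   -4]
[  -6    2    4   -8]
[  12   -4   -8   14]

step 0: pivot 9 → sign +
step 1: pivot -2 → sign −
step 2: row/col 2 already zero → sign 0
step 3: row/col 3 already zero → sign 0
signature = (1, 1, 2)

Answer: (1, 1, 2)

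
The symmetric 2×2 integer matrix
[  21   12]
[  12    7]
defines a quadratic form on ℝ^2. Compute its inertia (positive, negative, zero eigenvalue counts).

Answer: (2, 0, 0)

Derivation:
step 0: pivot 21 → sign +
step 1: pivot 1/7 → sign +
signature = (2, 0, 0)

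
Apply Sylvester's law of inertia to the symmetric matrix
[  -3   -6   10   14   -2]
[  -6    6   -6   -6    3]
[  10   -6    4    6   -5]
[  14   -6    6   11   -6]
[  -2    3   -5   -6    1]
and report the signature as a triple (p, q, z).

step 0: pivot -3 → sign −
step 1: pivot 18 → sign +
step 2: pivot -2/9 → sign −
step 3: pivot 69 → sign +
step 4: pivot -3/46 → sign −
signature = (2, 3, 0)

Answer: (2, 3, 0)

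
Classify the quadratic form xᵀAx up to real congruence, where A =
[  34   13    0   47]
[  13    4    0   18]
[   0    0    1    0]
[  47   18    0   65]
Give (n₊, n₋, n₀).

Answer: (3, 1, 0)

Derivation:
step 0: pivot 34 → sign +
step 1: pivot -33/34 → sign −
step 2: pivot 1 → sign +
step 3: pivot 1/33 → sign +
signature = (3, 1, 0)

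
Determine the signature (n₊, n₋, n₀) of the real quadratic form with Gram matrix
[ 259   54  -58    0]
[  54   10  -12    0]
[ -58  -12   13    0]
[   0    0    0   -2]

step 0: pivot 259 → sign +
step 1: pivot -326/259 → sign −
step 2: pivot 3/163 → sign +
step 3: pivot -2 → sign −
signature = (2, 2, 0)

Answer: (2, 2, 0)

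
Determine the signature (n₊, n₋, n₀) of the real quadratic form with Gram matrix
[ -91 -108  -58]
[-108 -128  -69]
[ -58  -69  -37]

Answer: (1, 2, 0)

Derivation:
step 0: pivot -91 → sign −
step 1: pivot 16/91 → sign +
step 2: pivot -3/16 → sign −
signature = (1, 2, 0)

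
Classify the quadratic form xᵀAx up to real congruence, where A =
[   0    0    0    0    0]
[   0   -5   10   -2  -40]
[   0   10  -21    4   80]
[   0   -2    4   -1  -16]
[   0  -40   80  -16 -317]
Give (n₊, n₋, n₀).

Answer: (1, 3, 1)

Derivation:
step 0: pivot -5 → sign −
step 1: pivot -1 → sign −
step 2: pivot -1/5 → sign −
step 3: pivot 3 → sign +
step 4: row/col 4 already zero → sign 0
signature = (1, 3, 1)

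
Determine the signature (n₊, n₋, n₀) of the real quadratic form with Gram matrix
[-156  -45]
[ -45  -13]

Answer: (0, 2, 0)

Derivation:
step 0: pivot -156 → sign −
step 1: pivot -1/52 → sign −
signature = (0, 2, 0)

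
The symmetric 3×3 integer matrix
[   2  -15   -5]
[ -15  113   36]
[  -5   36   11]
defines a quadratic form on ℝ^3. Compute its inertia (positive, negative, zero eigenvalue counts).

Answer: (2, 1, 0)

Derivation:
step 0: pivot 2 → sign +
step 1: pivot 1/2 → sign +
step 2: pivot -6 → sign −
signature = (2, 1, 0)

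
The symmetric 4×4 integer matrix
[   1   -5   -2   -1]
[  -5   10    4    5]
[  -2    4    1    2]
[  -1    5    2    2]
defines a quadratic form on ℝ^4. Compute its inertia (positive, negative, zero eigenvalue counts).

Answer: (2, 2, 0)

Derivation:
step 0: pivot 1 → sign +
step 1: pivot -15 → sign −
step 2: pivot -3/5 → sign −
step 3: pivot 1 → sign +
signature = (2, 2, 0)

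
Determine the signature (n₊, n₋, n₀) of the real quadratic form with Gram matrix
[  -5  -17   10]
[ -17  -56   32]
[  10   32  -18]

step 0: pivot -5 → sign −
step 1: pivot 9/5 → sign +
step 2: pivot -2/9 → sign −
signature = (1, 2, 0)

Answer: (1, 2, 0)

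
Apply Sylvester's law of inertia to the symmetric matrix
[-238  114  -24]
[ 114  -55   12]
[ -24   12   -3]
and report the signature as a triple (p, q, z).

step 0: pivot -238 → sign −
step 1: pivot -47/119 → sign −
step 2: pivot 3/47 → sign +
signature = (1, 2, 0)

Answer: (1, 2, 0)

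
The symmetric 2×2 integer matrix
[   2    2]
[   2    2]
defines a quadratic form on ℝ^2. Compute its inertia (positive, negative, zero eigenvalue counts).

Answer: (1, 0, 1)

Derivation:
step 0: pivot 2 → sign +
step 1: row/col 1 already zero → sign 0
signature = (1, 0, 1)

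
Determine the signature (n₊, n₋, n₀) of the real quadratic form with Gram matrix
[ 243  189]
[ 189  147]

Answer: (1, 0, 1)

Derivation:
step 0: pivot 243 → sign +
step 1: row/col 1 already zero → sign 0
signature = (1, 0, 1)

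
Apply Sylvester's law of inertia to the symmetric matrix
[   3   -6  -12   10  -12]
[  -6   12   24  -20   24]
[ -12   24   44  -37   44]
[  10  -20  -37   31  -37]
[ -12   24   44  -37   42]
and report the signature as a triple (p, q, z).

Answer: (1, 3, 1)

Derivation:
step 0: pivot 3 → sign +
step 1: pivot -4 → sign −
step 2: pivot -1/12 → sign −
step 3: pivot -2 → sign −
step 4: row/col 4 already zero → sign 0
signature = (1, 3, 1)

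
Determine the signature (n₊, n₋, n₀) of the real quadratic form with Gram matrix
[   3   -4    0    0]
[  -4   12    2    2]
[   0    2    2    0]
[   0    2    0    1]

step 0: pivot 3 → sign +
step 1: pivot 20/3 → sign +
step 2: pivot 7/5 → sign +
step 3: pivot 1/7 → sign +
signature = (4, 0, 0)

Answer: (4, 0, 0)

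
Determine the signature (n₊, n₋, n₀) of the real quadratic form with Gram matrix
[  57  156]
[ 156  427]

step 0: pivot 57 → sign +
step 1: pivot 1/19 → sign +
signature = (2, 0, 0)

Answer: (2, 0, 0)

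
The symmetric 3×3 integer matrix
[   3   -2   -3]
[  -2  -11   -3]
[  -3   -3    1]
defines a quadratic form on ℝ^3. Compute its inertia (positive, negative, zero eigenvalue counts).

step 0: pivot 3 → sign +
step 1: pivot -37/3 → sign −
step 2: pivot 1/37 → sign +
signature = (2, 1, 0)

Answer: (2, 1, 0)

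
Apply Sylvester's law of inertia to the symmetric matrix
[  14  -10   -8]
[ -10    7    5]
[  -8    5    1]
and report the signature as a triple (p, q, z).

Answer: (1, 1, 1)

Derivation:
step 0: pivot 14 → sign +
step 1: pivot -1/7 → sign −
step 2: row/col 2 already zero → sign 0
signature = (1, 1, 1)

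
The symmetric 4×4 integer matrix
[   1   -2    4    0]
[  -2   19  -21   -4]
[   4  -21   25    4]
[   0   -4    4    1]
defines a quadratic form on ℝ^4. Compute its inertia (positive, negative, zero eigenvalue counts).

Answer: (3, 1, 0)

Derivation:
step 0: pivot 1 → sign +
step 1: pivot 15 → sign +
step 2: pivot -34/15 → sign −
step 3: pivot 1/17 → sign +
signature = (3, 1, 0)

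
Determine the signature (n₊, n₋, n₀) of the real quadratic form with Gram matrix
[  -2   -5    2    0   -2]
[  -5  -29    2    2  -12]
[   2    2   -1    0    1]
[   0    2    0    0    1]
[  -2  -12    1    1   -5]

Answer: (2, 3, 0)

Derivation:
step 0: pivot -2 → sign −
step 1: pivot -33/2 → sign −
step 2: pivot 17/11 → sign +
step 3: pivot 8/51 → sign +
step 4: pivot -3/8 → sign −
signature = (2, 3, 0)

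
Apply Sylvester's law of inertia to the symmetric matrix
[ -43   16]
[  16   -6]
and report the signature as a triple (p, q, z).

Answer: (0, 2, 0)

Derivation:
step 0: pivot -43 → sign −
step 1: pivot -2/43 → sign −
signature = (0, 2, 0)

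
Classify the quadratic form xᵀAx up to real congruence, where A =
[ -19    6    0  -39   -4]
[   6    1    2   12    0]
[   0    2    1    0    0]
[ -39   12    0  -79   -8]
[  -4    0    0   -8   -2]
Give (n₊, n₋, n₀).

Answer: (2, 2, 1)

Derivation:
step 0: pivot -19 → sign −
step 1: pivot 55/19 → sign +
step 2: pivot -21/55 → sign −
step 3: pivot 8/7 → sign +
step 4: row/col 4 already zero → sign 0
signature = (2, 2, 1)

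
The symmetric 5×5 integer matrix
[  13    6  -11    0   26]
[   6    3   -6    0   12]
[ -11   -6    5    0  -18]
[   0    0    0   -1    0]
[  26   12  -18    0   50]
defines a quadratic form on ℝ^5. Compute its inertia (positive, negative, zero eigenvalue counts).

Answer: (2, 2, 1)

Derivation:
step 0: pivot 13 → sign +
step 1: pivot 3/13 → sign +
step 2: pivot -8 → sign −
step 3: pivot -1 → sign −
step 4: row/col 4 already zero → sign 0
signature = (2, 2, 1)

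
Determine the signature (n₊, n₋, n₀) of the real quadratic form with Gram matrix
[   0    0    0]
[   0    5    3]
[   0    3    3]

step 0: pivot 5 → sign +
step 1: pivot 6/5 → sign +
step 2: row/col 2 already zero → sign 0
signature = (2, 0, 1)

Answer: (2, 0, 1)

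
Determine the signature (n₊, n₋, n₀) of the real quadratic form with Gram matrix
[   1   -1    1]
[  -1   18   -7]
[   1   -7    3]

step 0: pivot 1 → sign +
step 1: pivot 17 → sign +
step 2: pivot -2/17 → sign −
signature = (2, 1, 0)

Answer: (2, 1, 0)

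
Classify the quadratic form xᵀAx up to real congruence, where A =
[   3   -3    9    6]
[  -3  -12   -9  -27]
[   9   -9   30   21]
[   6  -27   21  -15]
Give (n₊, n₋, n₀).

Answer: (2, 2, 0)

Derivation:
step 0: pivot 3 → sign +
step 1: pivot -15 → sign −
step 2: pivot 3 → sign +
step 3: pivot -3/5 → sign −
signature = (2, 2, 0)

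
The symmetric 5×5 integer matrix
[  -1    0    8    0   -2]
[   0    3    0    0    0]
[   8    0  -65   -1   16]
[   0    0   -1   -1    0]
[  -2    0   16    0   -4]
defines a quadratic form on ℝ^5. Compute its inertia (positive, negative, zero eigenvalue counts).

Answer: (1, 2, 2)

Derivation:
step 0: pivot -1 → sign −
step 1: pivot 3 → sign +
step 2: pivot -1 → sign −
step 3: row/col 3 already zero → sign 0
step 4: row/col 4 already zero → sign 0
signature = (1, 2, 2)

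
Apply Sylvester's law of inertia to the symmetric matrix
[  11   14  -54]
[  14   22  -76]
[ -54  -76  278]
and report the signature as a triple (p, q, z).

step 0: pivot 11 → sign +
step 1: pivot 46/11 → sign +
step 2: pivot 6/23 → sign +
signature = (3, 0, 0)

Answer: (3, 0, 0)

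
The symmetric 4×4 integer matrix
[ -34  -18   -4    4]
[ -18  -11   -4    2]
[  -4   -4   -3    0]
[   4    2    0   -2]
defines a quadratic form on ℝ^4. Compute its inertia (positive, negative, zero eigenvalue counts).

Answer: (0, 4, 0)

Derivation:
step 0: pivot -34 → sign −
step 1: pivot -25/17 → sign −
step 2: pivot -3/25 → sign −
step 3: pivot -2/3 → sign −
signature = (0, 4, 0)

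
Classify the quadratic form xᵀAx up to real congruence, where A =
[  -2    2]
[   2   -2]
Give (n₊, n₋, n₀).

step 0: pivot -2 → sign −
step 1: row/col 1 already zero → sign 0
signature = (0, 1, 1)

Answer: (0, 1, 1)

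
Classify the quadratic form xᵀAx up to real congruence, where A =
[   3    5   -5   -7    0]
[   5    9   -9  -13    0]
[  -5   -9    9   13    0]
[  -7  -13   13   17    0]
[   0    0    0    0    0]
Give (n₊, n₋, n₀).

Answer: (2, 1, 2)

Derivation:
step 0: pivot 3 → sign +
step 1: pivot 2/3 → sign +
step 2: pivot -2 → sign −
step 3: row/col 3 already zero → sign 0
step 4: row/col 4 already zero → sign 0
signature = (2, 1, 2)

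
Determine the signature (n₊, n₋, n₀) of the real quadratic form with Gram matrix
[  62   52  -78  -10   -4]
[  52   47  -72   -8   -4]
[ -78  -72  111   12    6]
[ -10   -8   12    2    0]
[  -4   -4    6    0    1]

Answer: (3, 1, 1)

Derivation:
step 0: pivot 62 → sign +
step 1: pivot 105/31 → sign +
step 2: pivot 3/35 → sign +
step 3: pivot -1/3 → sign −
step 4: row/col 4 already zero → sign 0
signature = (3, 1, 1)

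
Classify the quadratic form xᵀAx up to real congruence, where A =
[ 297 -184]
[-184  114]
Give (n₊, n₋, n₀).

step 0: pivot 297 → sign +
step 1: pivot 2/297 → sign +
signature = (2, 0, 0)

Answer: (2, 0, 0)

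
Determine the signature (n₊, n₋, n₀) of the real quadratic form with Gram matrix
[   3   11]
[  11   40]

step 0: pivot 3 → sign +
step 1: pivot -1/3 → sign −
signature = (1, 1, 0)

Answer: (1, 1, 0)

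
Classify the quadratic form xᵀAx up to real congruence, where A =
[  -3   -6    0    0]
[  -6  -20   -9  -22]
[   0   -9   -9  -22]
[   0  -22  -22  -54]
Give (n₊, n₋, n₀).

Answer: (1, 3, 0)

Derivation:
step 0: pivot -3 → sign −
step 1: pivot -8 → sign −
step 2: pivot 9/8 → sign +
step 3: pivot -2/9 → sign −
signature = (1, 3, 0)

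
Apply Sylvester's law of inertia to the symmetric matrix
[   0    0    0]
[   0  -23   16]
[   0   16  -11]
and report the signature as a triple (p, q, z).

step 0: pivot -23 → sign −
step 1: pivot 3/23 → sign +
step 2: row/col 2 already zero → sign 0
signature = (1, 1, 1)

Answer: (1, 1, 1)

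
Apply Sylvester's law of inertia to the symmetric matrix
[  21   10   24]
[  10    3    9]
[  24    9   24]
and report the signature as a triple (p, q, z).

Answer: (1, 2, 0)

Derivation:
step 0: pivot 21 → sign +
step 1: pivot -37/21 → sign −
step 2: pivot -3/37 → sign −
signature = (1, 2, 0)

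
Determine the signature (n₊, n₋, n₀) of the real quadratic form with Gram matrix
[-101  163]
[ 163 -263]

Answer: (1, 1, 0)

Derivation:
step 0: pivot -101 → sign −
step 1: pivot 6/101 → sign +
signature = (1, 1, 0)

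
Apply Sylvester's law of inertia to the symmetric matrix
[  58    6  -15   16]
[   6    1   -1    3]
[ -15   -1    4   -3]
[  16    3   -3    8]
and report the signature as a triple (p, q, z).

step 0: pivot 58 → sign +
step 1: pivot 11/29 → sign +
step 2: pivot -15/22 → sign −
step 3: pivot -1/5 → sign −
signature = (2, 2, 0)

Answer: (2, 2, 0)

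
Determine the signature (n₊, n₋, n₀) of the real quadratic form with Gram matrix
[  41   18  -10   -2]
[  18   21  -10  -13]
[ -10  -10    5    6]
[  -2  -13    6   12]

Answer: (4, 0, 0)

Derivation:
step 0: pivot 41 → sign +
step 1: pivot 537/41 → sign +
step 2: pivot 85/537 → sign +
step 3: pivot 3/85 → sign +
signature = (4, 0, 0)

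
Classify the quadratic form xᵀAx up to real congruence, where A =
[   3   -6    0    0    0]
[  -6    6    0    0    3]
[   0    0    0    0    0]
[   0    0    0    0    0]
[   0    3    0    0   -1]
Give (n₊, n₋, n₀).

Answer: (2, 1, 2)

Derivation:
step 0: pivot 3 → sign +
step 1: pivot -6 → sign −
step 2: pivot 1/2 → sign +
step 3: row/col 3 already zero → sign 0
step 4: row/col 4 already zero → sign 0
signature = (2, 1, 2)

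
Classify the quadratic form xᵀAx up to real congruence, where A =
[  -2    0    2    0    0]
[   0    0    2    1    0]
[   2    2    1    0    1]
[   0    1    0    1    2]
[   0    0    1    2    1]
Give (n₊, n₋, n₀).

step 0: pivot -2 → sign −
step 1: pivot 3 → sign +
step 2: pivot -4/3 → sign −
step 3: pivot 7/4 → sign +
step 4: pivot -2/7 → sign −
signature = (2, 3, 0)

Answer: (2, 3, 0)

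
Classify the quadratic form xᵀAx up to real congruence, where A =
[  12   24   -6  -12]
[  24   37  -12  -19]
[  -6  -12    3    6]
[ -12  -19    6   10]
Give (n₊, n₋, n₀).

Answer: (2, 1, 1)

Derivation:
step 0: pivot 12 → sign +
step 1: pivot -11 → sign −
step 2: pivot 3/11 → sign +
step 3: row/col 3 already zero → sign 0
signature = (2, 1, 1)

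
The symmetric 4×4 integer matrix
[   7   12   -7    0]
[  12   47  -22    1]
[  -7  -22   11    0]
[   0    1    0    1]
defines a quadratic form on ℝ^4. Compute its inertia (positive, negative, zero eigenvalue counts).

step 0: pivot 7 → sign +
step 1: pivot 185/7 → sign +
step 2: pivot 8/37 → sign +
step 3: pivot 3/10 → sign +
signature = (4, 0, 0)

Answer: (4, 0, 0)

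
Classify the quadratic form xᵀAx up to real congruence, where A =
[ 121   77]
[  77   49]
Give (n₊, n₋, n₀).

Answer: (1, 0, 1)

Derivation:
step 0: pivot 121 → sign +
step 1: row/col 1 already zero → sign 0
signature = (1, 0, 1)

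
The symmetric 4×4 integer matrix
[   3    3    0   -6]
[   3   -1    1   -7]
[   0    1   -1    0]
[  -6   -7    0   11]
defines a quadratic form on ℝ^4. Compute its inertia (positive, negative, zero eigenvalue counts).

Answer: (1, 3, 0)

Derivation:
step 0: pivot 3 → sign +
step 1: pivot -4 → sign −
step 2: pivot -3/4 → sign −
step 3: pivot -2/3 → sign −
signature = (1, 3, 0)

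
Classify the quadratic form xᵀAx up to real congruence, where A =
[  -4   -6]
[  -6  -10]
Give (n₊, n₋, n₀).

step 0: pivot -4 → sign −
step 1: pivot -1 → sign −
signature = (0, 2, 0)

Answer: (0, 2, 0)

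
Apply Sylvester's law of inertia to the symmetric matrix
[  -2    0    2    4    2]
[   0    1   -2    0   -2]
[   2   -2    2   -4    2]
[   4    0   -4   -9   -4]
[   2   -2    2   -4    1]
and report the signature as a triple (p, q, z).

step 0: pivot -2 → sign −
step 1: pivot 1 → sign +
step 2: pivot -1 → sign −
step 3: pivot -1 → sign −
step 4: row/col 4 already zero → sign 0
signature = (1, 3, 1)

Answer: (1, 3, 1)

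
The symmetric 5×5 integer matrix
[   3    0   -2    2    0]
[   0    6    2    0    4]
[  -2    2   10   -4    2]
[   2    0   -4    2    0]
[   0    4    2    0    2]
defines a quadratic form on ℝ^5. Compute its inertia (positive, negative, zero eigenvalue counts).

Answer: (3, 2, 0)

Derivation:
step 0: pivot 3 → sign +
step 1: pivot 6 → sign +
step 2: pivot 8 → sign +
step 3: pivot -2/9 → sign −
step 4: pivot -1/2 → sign −
signature = (3, 2, 0)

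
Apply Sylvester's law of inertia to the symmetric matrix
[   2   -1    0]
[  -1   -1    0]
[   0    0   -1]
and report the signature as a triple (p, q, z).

Answer: (1, 2, 0)

Derivation:
step 0: pivot 2 → sign +
step 1: pivot -3/2 → sign −
step 2: pivot -1 → sign −
signature = (1, 2, 0)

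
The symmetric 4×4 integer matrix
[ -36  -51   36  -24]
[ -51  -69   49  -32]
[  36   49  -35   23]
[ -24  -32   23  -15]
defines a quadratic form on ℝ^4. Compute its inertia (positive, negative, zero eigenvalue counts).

step 0: pivot -36 → sign −
step 1: pivot 13/4 → sign +
step 2: pivot -3/13 → sign −
step 3: row/col 3 already zero → sign 0
signature = (1, 2, 1)

Answer: (1, 2, 1)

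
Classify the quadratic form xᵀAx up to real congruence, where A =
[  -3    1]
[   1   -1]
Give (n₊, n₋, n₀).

step 0: pivot -3 → sign −
step 1: pivot -2/3 → sign −
signature = (0, 2, 0)

Answer: (0, 2, 0)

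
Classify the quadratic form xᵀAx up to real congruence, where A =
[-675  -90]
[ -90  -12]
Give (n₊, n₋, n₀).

step 0: pivot -675 → sign −
step 1: row/col 1 already zero → sign 0
signature = (0, 1, 1)

Answer: (0, 1, 1)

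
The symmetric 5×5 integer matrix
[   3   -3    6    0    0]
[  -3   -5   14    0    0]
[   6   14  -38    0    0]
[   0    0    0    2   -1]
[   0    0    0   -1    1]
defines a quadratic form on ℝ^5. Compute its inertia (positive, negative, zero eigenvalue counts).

step 0: pivot 3 → sign +
step 1: pivot -8 → sign −
step 2: pivot 2 → sign +
step 3: pivot 1/2 → sign +
step 4: row/col 4 already zero → sign 0
signature = (3, 1, 1)

Answer: (3, 1, 1)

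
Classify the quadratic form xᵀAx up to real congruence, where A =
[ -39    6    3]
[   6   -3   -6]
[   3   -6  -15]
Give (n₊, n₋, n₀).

Answer: (0, 2, 1)

Derivation:
step 0: pivot -39 → sign −
step 1: pivot -27/13 → sign −
step 2: row/col 2 already zero → sign 0
signature = (0, 2, 1)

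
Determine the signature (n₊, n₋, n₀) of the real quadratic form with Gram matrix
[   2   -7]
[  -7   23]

step 0: pivot 2 → sign +
step 1: pivot -3/2 → sign −
signature = (1, 1, 0)

Answer: (1, 1, 0)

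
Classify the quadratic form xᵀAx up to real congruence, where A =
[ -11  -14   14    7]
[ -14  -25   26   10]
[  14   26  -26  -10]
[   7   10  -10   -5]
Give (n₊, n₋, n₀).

Answer: (1, 3, 0)

Derivation:
step 0: pivot -11 → sign −
step 1: pivot -79/11 → sign −
step 2: pivot 90/79 → sign +
step 3: pivot -2/5 → sign −
signature = (1, 3, 0)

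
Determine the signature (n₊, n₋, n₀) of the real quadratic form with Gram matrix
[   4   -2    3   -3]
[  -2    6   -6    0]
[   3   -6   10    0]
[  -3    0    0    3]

step 0: pivot 4 → sign +
step 1: pivot 5 → sign +
step 2: pivot 37/10 → sign +
step 3: pivot 3/37 → sign +
signature = (4, 0, 0)

Answer: (4, 0, 0)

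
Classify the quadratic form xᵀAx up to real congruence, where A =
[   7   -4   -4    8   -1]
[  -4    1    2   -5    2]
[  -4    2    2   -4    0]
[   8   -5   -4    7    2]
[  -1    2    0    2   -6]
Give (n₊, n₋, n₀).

Answer: (1, 3, 1)

Derivation:
step 0: pivot 7 → sign +
step 1: pivot -9/7 → sign −
step 2: pivot -2/9 → sign −
step 3: pivot -1 → sign −
step 4: row/col 4 already zero → sign 0
signature = (1, 3, 1)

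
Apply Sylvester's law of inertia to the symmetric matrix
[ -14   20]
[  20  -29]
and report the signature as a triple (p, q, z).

Answer: (0, 2, 0)

Derivation:
step 0: pivot -14 → sign −
step 1: pivot -3/7 → sign −
signature = (0, 2, 0)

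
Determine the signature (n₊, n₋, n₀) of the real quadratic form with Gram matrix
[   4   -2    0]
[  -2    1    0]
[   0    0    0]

step 0: pivot 4 → sign +
step 1: row/col 1 already zero → sign 0
step 2: row/col 2 already zero → sign 0
signature = (1, 0, 2)

Answer: (1, 0, 2)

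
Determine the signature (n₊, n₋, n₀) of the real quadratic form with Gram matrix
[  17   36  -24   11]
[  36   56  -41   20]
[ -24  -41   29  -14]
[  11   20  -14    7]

Answer: (2, 2, 0)

Derivation:
step 0: pivot 17 → sign +
step 1: pivot -344/17 → sign −
step 2: pivot -39/344 → sign −
step 3: pivot 6/13 → sign +
signature = (2, 2, 0)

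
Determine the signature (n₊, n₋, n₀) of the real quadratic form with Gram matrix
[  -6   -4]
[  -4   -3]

Answer: (0, 2, 0)

Derivation:
step 0: pivot -6 → sign −
step 1: pivot -1/3 → sign −
signature = (0, 2, 0)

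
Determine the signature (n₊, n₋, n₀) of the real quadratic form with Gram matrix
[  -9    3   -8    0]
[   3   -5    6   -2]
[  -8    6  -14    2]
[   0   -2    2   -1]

Answer: (1, 3, 0)

Derivation:
step 0: pivot -9 → sign −
step 1: pivot -4 → sign −
step 2: pivot -37/9 → sign −
step 3: pivot 1/37 → sign +
signature = (1, 3, 0)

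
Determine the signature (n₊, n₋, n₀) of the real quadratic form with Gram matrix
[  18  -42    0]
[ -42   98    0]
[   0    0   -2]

step 0: pivot 18 → sign +
step 1: pivot -2 → sign −
step 2: row/col 2 already zero → sign 0
signature = (1, 1, 1)

Answer: (1, 1, 1)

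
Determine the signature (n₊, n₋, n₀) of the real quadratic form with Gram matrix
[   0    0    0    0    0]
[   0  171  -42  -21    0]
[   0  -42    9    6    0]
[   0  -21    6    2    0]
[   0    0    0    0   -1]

Answer: (1, 3, 1)

Derivation:
step 0: pivot 171 → sign +
step 1: pivot -25/19 → sign −
step 2: pivot -1/25 → sign −
step 3: pivot -1 → sign −
step 4: row/col 4 already zero → sign 0
signature = (1, 3, 1)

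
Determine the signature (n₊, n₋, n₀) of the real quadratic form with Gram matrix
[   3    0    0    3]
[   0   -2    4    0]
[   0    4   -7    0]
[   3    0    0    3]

step 0: pivot 3 → sign +
step 1: pivot -2 → sign −
step 2: pivot 1 → sign +
step 3: row/col 3 already zero → sign 0
signature = (2, 1, 1)

Answer: (2, 1, 1)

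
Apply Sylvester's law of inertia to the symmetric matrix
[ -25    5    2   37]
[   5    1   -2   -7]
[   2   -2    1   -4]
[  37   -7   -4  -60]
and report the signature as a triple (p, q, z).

step 0: pivot -25 → sign −
step 1: pivot 2 → sign +
step 2: pivot -3/25 → sign −
step 3: pivot -1 → sign −
signature = (1, 3, 0)

Answer: (1, 3, 0)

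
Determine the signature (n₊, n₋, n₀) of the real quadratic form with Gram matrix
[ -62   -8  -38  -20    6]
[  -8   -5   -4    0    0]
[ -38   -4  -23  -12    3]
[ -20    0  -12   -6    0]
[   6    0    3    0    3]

step 0: pivot -62 → sign −
step 1: pivot -123/31 → sign −
step 2: pivot 61/123 → sign +
step 3: pivot 42/61 → sign +
step 4: pivot 6/7 → sign +
signature = (3, 2, 0)

Answer: (3, 2, 0)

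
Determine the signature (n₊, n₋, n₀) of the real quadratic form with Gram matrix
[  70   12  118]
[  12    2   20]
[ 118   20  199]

step 0: pivot 70 → sign +
step 1: pivot -2/35 → sign −
step 2: pivot 1 → sign +
signature = (2, 1, 0)

Answer: (2, 1, 0)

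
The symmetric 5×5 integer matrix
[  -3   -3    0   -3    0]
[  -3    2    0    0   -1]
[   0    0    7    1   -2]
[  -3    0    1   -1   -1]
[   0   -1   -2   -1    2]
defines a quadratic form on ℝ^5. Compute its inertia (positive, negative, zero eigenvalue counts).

Answer: (4, 1, 0)

Derivation:
step 0: pivot -3 → sign −
step 1: pivot 5 → sign +
step 2: pivot 7 → sign +
step 3: pivot 2/35 → sign +
step 4: pivot 1 → sign +
signature = (4, 1, 0)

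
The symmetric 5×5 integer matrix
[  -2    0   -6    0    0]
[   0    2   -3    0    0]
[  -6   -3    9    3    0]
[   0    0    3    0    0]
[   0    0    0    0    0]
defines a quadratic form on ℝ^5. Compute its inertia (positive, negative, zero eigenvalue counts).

Answer: (2, 2, 1)

Derivation:
step 0: pivot -2 → sign −
step 1: pivot 2 → sign +
step 2: pivot 45/2 → sign +
step 3: pivot -2/5 → sign −
step 4: row/col 4 already zero → sign 0
signature = (2, 2, 1)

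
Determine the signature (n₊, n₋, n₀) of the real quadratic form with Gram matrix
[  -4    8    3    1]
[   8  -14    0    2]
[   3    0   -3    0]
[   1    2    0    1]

step 0: pivot -4 → sign −
step 1: pivot 2 → sign +
step 2: pivot -75/4 → sign −
step 3: row/col 3 already zero → sign 0
signature = (1, 2, 1)

Answer: (1, 2, 1)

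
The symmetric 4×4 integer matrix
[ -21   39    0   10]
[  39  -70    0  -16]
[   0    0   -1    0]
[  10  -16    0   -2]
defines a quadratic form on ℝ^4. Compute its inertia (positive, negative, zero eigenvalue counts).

Answer: (2, 2, 0)

Derivation:
step 0: pivot -21 → sign −
step 1: pivot 17/7 → sign +
step 2: pivot -1 → sign −
step 3: pivot 2/51 → sign +
signature = (2, 2, 0)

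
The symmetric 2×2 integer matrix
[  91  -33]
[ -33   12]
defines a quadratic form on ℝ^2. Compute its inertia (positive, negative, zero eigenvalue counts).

Answer: (2, 0, 0)

Derivation:
step 0: pivot 91 → sign +
step 1: pivot 3/91 → sign +
signature = (2, 0, 0)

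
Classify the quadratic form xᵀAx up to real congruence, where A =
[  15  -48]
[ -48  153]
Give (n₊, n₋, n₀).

Answer: (1, 1, 0)

Derivation:
step 0: pivot 15 → sign +
step 1: pivot -3/5 → sign −
signature = (1, 1, 0)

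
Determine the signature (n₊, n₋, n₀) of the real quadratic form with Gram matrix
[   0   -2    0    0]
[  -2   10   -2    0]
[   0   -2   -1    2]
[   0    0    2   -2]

Answer: (2, 2, 0)

Derivation:
step 0: pivot 10 → sign +
step 1: pivot -2/5 → sign −
step 2: pivot -1 → sign −
step 3: pivot 2 → sign +
signature = (2, 2, 0)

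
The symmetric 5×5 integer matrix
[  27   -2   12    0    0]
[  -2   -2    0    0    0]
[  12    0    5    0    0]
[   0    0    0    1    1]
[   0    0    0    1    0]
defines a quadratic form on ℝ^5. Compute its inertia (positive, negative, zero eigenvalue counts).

step 0: pivot 27 → sign +
step 1: pivot -58/27 → sign −
step 2: pivot 1/29 → sign +
step 3: pivot 1 → sign +
step 4: pivot -1 → sign −
signature = (3, 2, 0)

Answer: (3, 2, 0)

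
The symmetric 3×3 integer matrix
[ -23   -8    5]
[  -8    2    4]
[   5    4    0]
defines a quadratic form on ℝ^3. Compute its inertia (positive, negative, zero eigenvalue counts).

step 0: pivot -23 → sign −
step 1: pivot 110/23 → sign +
step 2: pivot 1/55 → sign +
signature = (2, 1, 0)

Answer: (2, 1, 0)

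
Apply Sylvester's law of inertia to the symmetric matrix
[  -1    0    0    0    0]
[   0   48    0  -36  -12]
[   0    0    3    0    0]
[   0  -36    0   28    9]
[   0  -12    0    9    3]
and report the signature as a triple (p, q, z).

step 0: pivot -1 → sign −
step 1: pivot 48 → sign +
step 2: pivot 3 → sign +
step 3: pivot 1 → sign +
step 4: row/col 4 already zero → sign 0
signature = (3, 1, 1)

Answer: (3, 1, 1)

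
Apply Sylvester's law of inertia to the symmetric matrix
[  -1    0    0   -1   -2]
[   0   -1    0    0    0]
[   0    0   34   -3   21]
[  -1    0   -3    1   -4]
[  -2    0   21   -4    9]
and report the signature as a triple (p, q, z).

Answer: (3, 2, 0)

Derivation:
step 0: pivot -1 → sign −
step 1: pivot -1 → sign −
step 2: pivot 34 → sign +
step 3: pivot 59/34 → sign +
step 4: pivot 1/59 → sign +
signature = (3, 2, 0)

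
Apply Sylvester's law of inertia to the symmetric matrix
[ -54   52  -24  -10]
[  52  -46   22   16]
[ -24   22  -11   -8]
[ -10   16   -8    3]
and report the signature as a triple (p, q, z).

step 0: pivot -54 → sign −
step 1: pivot 110/27 → sign +
step 2: pivot -7/11 → sign −
step 3: pivot 3/35 → sign +
signature = (2, 2, 0)

Answer: (2, 2, 0)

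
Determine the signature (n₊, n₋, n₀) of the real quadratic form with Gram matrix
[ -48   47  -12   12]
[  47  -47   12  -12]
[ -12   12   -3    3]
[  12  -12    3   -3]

step 0: pivot -48 → sign −
step 1: pivot -47/48 → sign −
step 2: pivot 3/47 → sign +
step 3: row/col 3 already zero → sign 0
signature = (1, 2, 1)

Answer: (1, 2, 1)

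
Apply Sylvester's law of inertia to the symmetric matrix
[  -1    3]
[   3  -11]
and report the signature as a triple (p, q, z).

Answer: (0, 2, 0)

Derivation:
step 0: pivot -1 → sign −
step 1: pivot -2 → sign −
signature = (0, 2, 0)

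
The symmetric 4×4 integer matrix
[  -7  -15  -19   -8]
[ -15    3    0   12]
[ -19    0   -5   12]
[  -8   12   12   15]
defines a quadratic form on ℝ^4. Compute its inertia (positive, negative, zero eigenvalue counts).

Answer: (1, 3, 0)

Derivation:
step 0: pivot -7 → sign −
step 1: pivot 246/7 → sign +
step 2: pivot -49/82 → sign −
step 3: pivot -1/49 → sign −
signature = (1, 3, 0)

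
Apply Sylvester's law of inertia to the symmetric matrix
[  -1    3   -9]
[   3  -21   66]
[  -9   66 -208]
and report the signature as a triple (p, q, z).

Answer: (0, 3, 0)

Derivation:
step 0: pivot -1 → sign −
step 1: pivot -12 → sign −
step 2: pivot -1/4 → sign −
signature = (0, 3, 0)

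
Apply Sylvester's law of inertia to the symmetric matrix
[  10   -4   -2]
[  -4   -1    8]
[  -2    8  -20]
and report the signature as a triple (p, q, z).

step 0: pivot 10 → sign +
step 1: pivot -13/5 → sign −
step 2: pivot -6/13 → sign −
signature = (1, 2, 0)

Answer: (1, 2, 0)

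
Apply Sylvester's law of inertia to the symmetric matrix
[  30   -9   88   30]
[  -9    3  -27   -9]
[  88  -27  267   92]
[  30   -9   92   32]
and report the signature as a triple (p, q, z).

Answer: (3, 1, 0)

Derivation:
step 0: pivot 30 → sign +
step 1: pivot 3/10 → sign +
step 2: pivot 23/3 → sign +
step 3: pivot -2/23 → sign −
signature = (3, 1, 0)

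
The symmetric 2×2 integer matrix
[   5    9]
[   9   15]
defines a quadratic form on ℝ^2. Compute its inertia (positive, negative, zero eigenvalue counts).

step 0: pivot 5 → sign +
step 1: pivot -6/5 → sign −
signature = (1, 1, 0)

Answer: (1, 1, 0)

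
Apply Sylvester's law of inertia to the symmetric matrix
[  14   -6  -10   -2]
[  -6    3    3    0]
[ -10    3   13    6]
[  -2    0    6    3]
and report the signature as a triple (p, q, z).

Answer: (3, 1, 0)

Derivation:
step 0: pivot 14 → sign +
step 1: pivot 3/7 → sign +
step 2: pivot 2 → sign +
step 3: pivot -1 → sign −
signature = (3, 1, 0)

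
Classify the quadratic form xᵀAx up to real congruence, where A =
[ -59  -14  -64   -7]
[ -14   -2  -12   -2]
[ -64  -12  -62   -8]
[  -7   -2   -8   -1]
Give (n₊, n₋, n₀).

Answer: (2, 2, 0)

Derivation:
step 0: pivot -59 → sign −
step 1: pivot 78/59 → sign +
step 2: pivot -10/39 → sign −
step 3: pivot 2/5 → sign +
signature = (2, 2, 0)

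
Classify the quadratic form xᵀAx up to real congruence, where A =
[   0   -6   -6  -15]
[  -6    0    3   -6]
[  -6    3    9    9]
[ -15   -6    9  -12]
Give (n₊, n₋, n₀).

Answer: (2, 2, 0)

Derivation:
step 0: pivot -12 → sign −
step 1: pivot 3 → sign +
step 2: pivot 3 → sign +
step 3: pivot -3/4 → sign −
signature = (2, 2, 0)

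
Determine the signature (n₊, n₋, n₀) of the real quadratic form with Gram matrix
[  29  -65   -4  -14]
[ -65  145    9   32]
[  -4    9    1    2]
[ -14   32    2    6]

Answer: (2, 2, 0)

Derivation:
step 0: pivot 29 → sign +
step 1: pivot -20/29 → sign −
step 2: pivot 9/20 → sign +
step 3: pivot -2/9 → sign −
signature = (2, 2, 0)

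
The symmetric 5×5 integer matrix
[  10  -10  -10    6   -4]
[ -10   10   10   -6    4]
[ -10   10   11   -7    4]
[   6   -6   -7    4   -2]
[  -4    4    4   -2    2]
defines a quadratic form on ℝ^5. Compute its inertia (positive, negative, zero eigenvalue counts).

Answer: (3, 1, 1)

Derivation:
step 0: pivot 10 → sign +
step 1: pivot 1 → sign +
step 2: pivot -3/5 → sign −
step 3: pivot 2/3 → sign +
step 4: row/col 4 already zero → sign 0
signature = (3, 1, 1)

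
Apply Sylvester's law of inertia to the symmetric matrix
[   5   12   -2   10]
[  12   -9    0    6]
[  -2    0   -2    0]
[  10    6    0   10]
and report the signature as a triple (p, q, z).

step 0: pivot 5 → sign +
step 1: pivot -189/5 → sign −
step 2: pivot -46/21 → sign −
step 3: pivot -2/23 → sign −
signature = (1, 3, 0)

Answer: (1, 3, 0)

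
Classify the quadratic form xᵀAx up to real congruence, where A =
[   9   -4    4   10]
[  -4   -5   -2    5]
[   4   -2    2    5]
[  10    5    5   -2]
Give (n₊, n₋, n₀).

Answer: (2, 2, 0)

Derivation:
step 0: pivot 9 → sign +
step 1: pivot -61/9 → sign −
step 2: pivot 14/61 → sign +
step 3: pivot -3/14 → sign −
signature = (2, 2, 0)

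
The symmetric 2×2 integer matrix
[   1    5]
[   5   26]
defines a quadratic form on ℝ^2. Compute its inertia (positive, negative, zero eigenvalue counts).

step 0: pivot 1 → sign +
step 1: pivot 1 → sign +
signature = (2, 0, 0)

Answer: (2, 0, 0)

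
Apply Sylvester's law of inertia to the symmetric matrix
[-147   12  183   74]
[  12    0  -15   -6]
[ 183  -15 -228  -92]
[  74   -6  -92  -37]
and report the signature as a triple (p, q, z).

step 0: pivot -147 → sign −
step 1: pivot 48/49 → sign +
step 2: pivot -3/16 → sign −
step 3: pivot 1/3 → sign +
signature = (2, 2, 0)

Answer: (2, 2, 0)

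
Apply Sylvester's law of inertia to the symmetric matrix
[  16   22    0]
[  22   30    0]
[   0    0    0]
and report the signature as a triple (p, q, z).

step 0: pivot 16 → sign +
step 1: pivot -1/4 → sign −
step 2: row/col 2 already zero → sign 0
signature = (1, 1, 1)

Answer: (1, 1, 1)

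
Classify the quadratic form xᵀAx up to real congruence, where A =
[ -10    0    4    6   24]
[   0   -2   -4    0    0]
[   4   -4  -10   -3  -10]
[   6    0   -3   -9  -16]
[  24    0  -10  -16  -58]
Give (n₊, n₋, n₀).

step 0: pivot -10 → sign −
step 1: pivot -2 → sign −
step 2: pivot -2/5 → sign −
step 3: pivot -9/2 → sign −
step 4: pivot 2/9 → sign +
signature = (1, 4, 0)

Answer: (1, 4, 0)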